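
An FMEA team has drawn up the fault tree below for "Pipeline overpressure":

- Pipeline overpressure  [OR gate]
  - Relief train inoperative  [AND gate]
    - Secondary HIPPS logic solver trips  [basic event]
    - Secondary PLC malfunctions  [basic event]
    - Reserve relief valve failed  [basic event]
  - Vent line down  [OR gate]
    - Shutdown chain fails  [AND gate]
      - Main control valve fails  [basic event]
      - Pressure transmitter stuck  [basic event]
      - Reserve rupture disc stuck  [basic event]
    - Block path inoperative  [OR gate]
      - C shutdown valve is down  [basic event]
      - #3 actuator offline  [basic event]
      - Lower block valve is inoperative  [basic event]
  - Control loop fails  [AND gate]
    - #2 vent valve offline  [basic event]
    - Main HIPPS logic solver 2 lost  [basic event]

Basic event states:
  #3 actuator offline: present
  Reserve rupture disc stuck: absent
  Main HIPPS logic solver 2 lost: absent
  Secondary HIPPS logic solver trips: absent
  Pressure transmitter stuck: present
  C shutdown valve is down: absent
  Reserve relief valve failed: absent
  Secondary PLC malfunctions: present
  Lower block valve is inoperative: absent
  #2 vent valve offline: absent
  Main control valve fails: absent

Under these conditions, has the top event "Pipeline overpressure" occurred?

Relief train inoperative [AND]: Secondary HIPPS logic solver trips=not, Secondary PLC malfunctions=occurs, Reserve relief valve failed=not → not all inputs occur → does not occur.
Shutdown chain fails [AND]: Main control valve fails=not, Pressure transmitter stuck=occurs, Reserve rupture disc stuck=not → not all inputs occur → does not occur.
Block path inoperative [OR]: C shutdown valve is down=not, #3 actuator offline=occurs, Lower block valve is inoperative=not → at least one input occurs → occurs.
Vent line down [OR]: Shutdown chain fails=not, Block path inoperative=occurs → at least one input occurs → occurs.
Control loop fails [AND]: #2 vent valve offline=not, Main HIPPS logic solver 2 lost=not → not all inputs occur → does not occur.
Pipeline overpressure [OR]: Relief train inoperative=not, Vent line down=occurs, Control loop fails=not → at least one input occurs → occurs.

Yes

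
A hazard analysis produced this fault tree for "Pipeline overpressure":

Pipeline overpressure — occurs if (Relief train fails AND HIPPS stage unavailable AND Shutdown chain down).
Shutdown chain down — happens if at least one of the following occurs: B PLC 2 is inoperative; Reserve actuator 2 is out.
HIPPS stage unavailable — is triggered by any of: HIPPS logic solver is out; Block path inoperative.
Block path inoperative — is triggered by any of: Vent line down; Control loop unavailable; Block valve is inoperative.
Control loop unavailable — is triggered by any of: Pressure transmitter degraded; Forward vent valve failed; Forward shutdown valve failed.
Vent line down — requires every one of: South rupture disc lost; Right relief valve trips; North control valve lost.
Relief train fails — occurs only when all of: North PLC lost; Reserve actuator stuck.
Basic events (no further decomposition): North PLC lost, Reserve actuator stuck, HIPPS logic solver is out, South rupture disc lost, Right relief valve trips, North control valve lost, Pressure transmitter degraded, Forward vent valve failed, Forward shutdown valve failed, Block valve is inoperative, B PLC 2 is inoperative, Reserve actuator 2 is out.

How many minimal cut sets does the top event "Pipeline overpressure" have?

Relief train fails [AND]: one cut set from each child combined → 1 × 1 = 1 cut set(s).
Vent line down [AND]: one cut set from each child combined → 1 × 1 × 1 = 1 cut set(s).
Control loop unavailable [OR]: union of children's cut sets → 3 cut set(s).
Block path inoperative [OR]: union of children's cut sets → 5 cut set(s).
HIPPS stage unavailable [OR]: union of children's cut sets → 6 cut set(s).
Shutdown chain down [OR]: union of children's cut sets → 2 cut set(s).
Pipeline overpressure [AND]: one cut set from each child combined → 1 × 6 × 2 = 12 cut set(s).

12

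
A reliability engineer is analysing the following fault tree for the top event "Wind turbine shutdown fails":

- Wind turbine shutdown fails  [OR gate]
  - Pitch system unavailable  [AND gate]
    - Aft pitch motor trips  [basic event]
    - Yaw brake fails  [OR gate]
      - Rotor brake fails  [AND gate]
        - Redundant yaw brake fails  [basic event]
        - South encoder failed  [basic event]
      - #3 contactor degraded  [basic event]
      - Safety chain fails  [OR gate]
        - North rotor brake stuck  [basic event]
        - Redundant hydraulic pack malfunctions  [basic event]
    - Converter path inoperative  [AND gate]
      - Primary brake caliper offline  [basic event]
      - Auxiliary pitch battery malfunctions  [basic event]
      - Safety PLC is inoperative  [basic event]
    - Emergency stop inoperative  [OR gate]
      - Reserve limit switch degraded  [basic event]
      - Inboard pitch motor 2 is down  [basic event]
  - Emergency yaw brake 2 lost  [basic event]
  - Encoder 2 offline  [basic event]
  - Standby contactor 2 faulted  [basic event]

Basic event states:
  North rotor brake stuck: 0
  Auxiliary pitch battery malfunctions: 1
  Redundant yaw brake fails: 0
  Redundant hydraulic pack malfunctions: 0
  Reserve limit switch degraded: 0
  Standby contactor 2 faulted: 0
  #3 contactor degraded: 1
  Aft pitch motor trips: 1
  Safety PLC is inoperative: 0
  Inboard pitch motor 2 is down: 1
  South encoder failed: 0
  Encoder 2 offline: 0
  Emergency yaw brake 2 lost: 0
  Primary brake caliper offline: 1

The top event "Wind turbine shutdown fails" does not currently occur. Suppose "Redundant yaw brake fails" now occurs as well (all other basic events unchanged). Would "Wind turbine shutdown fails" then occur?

Counterfactual: set "Redundant yaw brake fails" to occurred.
Rotor brake fails [AND]: Redundant yaw brake fails=occurs, South encoder failed=not → not all inputs occur → does not occur.
Safety chain fails [OR]: North rotor brake stuck=not, Redundant hydraulic pack malfunctions=not → no input occurs → does not occur.
Yaw brake fails [OR]: Rotor brake fails=not, #3 contactor degraded=occurs, Safety chain fails=not → at least one input occurs → occurs.
Converter path inoperative [AND]: Primary brake caliper offline=occurs, Auxiliary pitch battery malfunctions=occurs, Safety PLC is inoperative=not → not all inputs occur → does not occur.
Emergency stop inoperative [OR]: Reserve limit switch degraded=not, Inboard pitch motor 2 is down=occurs → at least one input occurs → occurs.
Pitch system unavailable [AND]: Aft pitch motor trips=occurs, Yaw brake fails=occurs, Converter path inoperative=not, Emergency stop inoperative=occurs → not all inputs occur → does not occur.
Wind turbine shutdown fails [OR]: Pitch system unavailable=not, Emergency yaw brake 2 lost=not, Encoder 2 offline=not, Standby contactor 2 faulted=not → no input occurs → does not occur.

No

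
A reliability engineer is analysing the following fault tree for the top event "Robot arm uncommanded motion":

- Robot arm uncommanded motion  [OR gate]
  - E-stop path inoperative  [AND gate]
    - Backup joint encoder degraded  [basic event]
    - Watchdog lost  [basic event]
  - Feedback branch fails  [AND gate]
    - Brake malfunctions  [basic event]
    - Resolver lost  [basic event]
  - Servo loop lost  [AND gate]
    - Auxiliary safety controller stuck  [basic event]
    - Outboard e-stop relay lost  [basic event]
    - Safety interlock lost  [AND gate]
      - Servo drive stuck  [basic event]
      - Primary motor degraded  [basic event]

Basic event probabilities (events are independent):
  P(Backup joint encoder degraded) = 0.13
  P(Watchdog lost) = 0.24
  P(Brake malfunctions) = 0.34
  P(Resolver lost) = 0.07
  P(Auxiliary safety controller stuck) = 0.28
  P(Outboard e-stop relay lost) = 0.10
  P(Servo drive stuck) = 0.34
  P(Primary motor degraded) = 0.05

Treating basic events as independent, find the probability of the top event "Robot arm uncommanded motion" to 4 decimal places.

0.0547

P(E-stop path inoperative) [AND] = 0.13 × 0.24 = 0.031200
P(Feedback branch fails) [AND] = 0.34 × 0.07 = 0.023800
P(Safety interlock lost) [AND] = 0.34 × 0.05 = 0.017000
P(Servo loop lost) [AND] = 0.28 × 0.10 × 0.017000 = 0.000476
P(Robot arm uncommanded motion) [OR] = 1 − (1−0.031200) × (1−0.023800) × (1−0.000476) = 0.054708
Rounded to 4 decimal places: P(Robot arm uncommanded motion) ≈ 0.0547.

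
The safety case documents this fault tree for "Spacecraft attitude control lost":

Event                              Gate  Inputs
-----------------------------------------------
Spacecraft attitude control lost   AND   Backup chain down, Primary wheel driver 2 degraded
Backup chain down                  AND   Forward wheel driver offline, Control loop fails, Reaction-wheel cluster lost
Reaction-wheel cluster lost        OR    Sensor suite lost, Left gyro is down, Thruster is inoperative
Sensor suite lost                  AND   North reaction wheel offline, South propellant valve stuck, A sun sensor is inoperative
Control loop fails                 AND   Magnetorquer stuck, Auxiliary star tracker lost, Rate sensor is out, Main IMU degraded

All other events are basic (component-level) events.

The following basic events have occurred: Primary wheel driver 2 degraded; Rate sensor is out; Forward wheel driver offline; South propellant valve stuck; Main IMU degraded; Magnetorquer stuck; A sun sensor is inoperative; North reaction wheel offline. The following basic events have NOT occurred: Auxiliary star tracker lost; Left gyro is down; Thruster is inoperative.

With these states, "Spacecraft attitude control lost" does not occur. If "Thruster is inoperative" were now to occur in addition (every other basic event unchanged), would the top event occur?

Counterfactual: set "Thruster is inoperative" to occurred.
Control loop fails [AND]: Magnetorquer stuck=occurs, Auxiliary star tracker lost=not, Rate sensor is out=occurs, Main IMU degraded=occurs → not all inputs occur → does not occur.
Sensor suite lost [AND]: North reaction wheel offline=occurs, South propellant valve stuck=occurs, A sun sensor is inoperative=occurs → all inputs occur → occurs.
Reaction-wheel cluster lost [OR]: Sensor suite lost=occurs, Left gyro is down=not, Thruster is inoperative=occurs → at least one input occurs → occurs.
Backup chain down [AND]: Forward wheel driver offline=occurs, Control loop fails=not, Reaction-wheel cluster lost=occurs → not all inputs occur → does not occur.
Spacecraft attitude control lost [AND]: Backup chain down=not, Primary wheel driver 2 degraded=occurs → not all inputs occur → does not occur.

No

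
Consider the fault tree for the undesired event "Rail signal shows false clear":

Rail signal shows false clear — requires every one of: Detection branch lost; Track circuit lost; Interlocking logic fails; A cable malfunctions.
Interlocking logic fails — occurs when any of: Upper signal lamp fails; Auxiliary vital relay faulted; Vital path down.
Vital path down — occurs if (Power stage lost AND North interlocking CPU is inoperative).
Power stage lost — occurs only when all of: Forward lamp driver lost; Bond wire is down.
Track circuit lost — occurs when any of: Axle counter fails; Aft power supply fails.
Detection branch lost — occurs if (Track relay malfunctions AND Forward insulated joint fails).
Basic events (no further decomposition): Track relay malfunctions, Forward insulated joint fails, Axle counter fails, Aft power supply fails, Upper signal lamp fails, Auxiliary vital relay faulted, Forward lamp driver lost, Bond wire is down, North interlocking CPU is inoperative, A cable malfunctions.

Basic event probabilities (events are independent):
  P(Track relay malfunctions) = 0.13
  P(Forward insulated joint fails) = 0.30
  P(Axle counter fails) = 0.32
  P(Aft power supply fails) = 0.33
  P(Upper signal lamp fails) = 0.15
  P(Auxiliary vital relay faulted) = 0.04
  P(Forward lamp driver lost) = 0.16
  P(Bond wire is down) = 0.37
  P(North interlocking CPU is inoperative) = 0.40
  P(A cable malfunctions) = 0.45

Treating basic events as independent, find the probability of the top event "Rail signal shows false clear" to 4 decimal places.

P(Detection branch lost) [AND] = 0.13 × 0.30 = 0.039000
P(Track circuit lost) [OR] = 1 − (1−0.32) × (1−0.33) = 0.544400
P(Power stage lost) [AND] = 0.16 × 0.37 = 0.059200
P(Vital path down) [AND] = 0.059200 × 0.40 = 0.023680
P(Interlocking logic fails) [OR] = 1 − (1−0.15) × (1−0.04) × (1−0.023680) = 0.203323
P(Rail signal shows false clear) [AND] = 0.039000 × 0.544400 × 0.203323 × 0.45 = 0.001943
Rounded to 4 decimal places: P(Rail signal shows false clear) ≈ 0.0019.

0.0019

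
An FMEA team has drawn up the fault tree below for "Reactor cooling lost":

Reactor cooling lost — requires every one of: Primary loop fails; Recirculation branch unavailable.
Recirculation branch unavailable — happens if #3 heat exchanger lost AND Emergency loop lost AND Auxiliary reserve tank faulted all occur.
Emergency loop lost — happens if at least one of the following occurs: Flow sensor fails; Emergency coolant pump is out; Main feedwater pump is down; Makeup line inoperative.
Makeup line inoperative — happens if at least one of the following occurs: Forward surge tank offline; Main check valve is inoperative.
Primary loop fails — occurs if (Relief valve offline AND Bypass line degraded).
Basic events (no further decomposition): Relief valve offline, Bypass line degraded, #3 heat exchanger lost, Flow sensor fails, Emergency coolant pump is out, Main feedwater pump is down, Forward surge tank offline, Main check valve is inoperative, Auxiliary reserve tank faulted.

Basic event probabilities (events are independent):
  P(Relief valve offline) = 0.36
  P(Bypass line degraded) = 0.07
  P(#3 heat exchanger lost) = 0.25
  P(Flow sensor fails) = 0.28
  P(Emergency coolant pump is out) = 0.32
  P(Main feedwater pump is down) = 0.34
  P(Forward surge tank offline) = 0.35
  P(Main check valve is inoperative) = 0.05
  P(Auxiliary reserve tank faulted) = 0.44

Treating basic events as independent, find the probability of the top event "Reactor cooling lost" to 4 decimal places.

P(Primary loop fails) [AND] = 0.36 × 0.07 = 0.025200
P(Makeup line inoperative) [OR] = 1 − (1−0.35) × (1−0.05) = 0.382500
P(Emergency loop lost) [OR] = 1 − (1−0.28) × (1−0.32) × (1−0.34) × (1−0.382500) = 0.800464
P(Recirculation branch unavailable) [AND] = 0.25 × 0.800464 × 0.44 = 0.088051
P(Reactor cooling lost) [AND] = 0.025200 × 0.088051 = 0.002219
Rounded to 4 decimal places: P(Reactor cooling lost) ≈ 0.0022.

0.0022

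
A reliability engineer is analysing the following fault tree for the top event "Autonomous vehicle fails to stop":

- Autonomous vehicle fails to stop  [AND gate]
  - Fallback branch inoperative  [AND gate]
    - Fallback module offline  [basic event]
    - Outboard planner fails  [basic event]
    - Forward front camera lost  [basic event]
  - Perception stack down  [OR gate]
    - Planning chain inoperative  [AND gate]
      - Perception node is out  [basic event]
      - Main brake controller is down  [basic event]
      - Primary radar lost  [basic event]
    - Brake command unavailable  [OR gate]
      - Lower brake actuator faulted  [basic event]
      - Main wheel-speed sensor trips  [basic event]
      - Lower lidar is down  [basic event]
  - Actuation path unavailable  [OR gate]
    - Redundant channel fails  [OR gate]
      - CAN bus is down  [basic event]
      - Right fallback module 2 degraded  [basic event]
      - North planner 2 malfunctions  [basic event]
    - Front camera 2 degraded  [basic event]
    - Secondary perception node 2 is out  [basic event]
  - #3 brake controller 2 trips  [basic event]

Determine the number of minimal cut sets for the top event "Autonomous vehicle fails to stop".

Fallback branch inoperative [AND]: one cut set from each child combined → 1 × 1 × 1 = 1 cut set(s).
Planning chain inoperative [AND]: one cut set from each child combined → 1 × 1 × 1 = 1 cut set(s).
Brake command unavailable [OR]: union of children's cut sets → 3 cut set(s).
Perception stack down [OR]: union of children's cut sets → 4 cut set(s).
Redundant channel fails [OR]: union of children's cut sets → 3 cut set(s).
Actuation path unavailable [OR]: union of children's cut sets → 5 cut set(s).
Autonomous vehicle fails to stop [AND]: one cut set from each child combined → 1 × 4 × 5 × 1 = 20 cut set(s).

20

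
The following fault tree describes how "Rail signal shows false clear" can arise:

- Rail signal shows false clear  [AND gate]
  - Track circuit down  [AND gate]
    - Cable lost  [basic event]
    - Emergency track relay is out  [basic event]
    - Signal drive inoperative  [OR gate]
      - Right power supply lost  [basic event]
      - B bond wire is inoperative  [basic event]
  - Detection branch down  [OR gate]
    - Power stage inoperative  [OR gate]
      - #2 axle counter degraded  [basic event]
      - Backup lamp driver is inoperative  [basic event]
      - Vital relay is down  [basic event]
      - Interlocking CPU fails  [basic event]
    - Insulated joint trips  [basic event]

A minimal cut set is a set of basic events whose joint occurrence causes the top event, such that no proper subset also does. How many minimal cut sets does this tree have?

Signal drive inoperative [OR]: union of children's cut sets → 2 cut set(s).
Track circuit down [AND]: one cut set from each child combined → 1 × 1 × 2 = 2 cut set(s).
Power stage inoperative [OR]: union of children's cut sets → 4 cut set(s).
Detection branch down [OR]: union of children's cut sets → 5 cut set(s).
Rail signal shows false clear [AND]: one cut set from each child combined → 2 × 5 = 10 cut set(s).
Minimal cut sets: {#2 axle counter degraded, Cable lost, Emergency track relay is out, Right power supply lost}; {Backup lamp driver is inoperative, Cable lost, Emergency track relay is out, Right power supply lost}; {Cable lost, Emergency track relay is out, Right power supply lost, Vital relay is down}; {Cable lost, Emergency track relay is out, Interlocking CPU fails, Right power supply lost}; {Cable lost, Emergency track relay is out, Insulated joint trips, Right power supply lost}; {#2 axle counter degraded, B bond wire is inoperative, Cable lost, Emergency track relay is out}; {B bond wire is inoperative, Backup lamp driver is inoperative, Cable lost, Emergency track relay is out}; {B bond wire is inoperative, Cable lost, Emergency track relay is out, Vital relay is down}; {B bond wire is inoperative, Cable lost, Emergency track relay is out, Interlocking CPU fails}; {B bond wire is inoperative, Cable lost, Emergency track relay is out, Insulated joint trips}.

10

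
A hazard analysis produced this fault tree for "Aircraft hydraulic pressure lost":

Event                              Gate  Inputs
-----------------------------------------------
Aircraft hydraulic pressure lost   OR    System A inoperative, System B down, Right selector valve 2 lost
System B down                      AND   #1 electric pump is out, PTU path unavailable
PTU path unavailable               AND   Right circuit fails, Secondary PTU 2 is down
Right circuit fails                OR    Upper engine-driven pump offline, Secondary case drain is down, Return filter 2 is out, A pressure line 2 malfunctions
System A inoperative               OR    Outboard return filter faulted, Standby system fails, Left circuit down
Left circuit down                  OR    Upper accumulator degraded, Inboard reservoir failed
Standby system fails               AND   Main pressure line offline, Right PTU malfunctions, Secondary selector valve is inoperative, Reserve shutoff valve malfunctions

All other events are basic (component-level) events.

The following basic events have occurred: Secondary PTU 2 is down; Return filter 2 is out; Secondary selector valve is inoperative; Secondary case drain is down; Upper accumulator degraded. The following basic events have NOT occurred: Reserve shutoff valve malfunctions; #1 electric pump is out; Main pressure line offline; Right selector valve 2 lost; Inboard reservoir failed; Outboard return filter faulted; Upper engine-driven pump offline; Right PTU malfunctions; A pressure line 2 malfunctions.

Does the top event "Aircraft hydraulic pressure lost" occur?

Standby system fails [AND]: Main pressure line offline=not, Right PTU malfunctions=not, Secondary selector valve is inoperative=occurs, Reserve shutoff valve malfunctions=not → not all inputs occur → does not occur.
Left circuit down [OR]: Upper accumulator degraded=occurs, Inboard reservoir failed=not → at least one input occurs → occurs.
System A inoperative [OR]: Outboard return filter faulted=not, Standby system fails=not, Left circuit down=occurs → at least one input occurs → occurs.
Right circuit fails [OR]: Upper engine-driven pump offline=not, Secondary case drain is down=occurs, Return filter 2 is out=occurs, A pressure line 2 malfunctions=not → at least one input occurs → occurs.
PTU path unavailable [AND]: Right circuit fails=occurs, Secondary PTU 2 is down=occurs → all inputs occur → occurs.
System B down [AND]: #1 electric pump is out=not, PTU path unavailable=occurs → not all inputs occur → does not occur.
Aircraft hydraulic pressure lost [OR]: System A inoperative=occurs, System B down=not, Right selector valve 2 lost=not → at least one input occurs → occurs.

Yes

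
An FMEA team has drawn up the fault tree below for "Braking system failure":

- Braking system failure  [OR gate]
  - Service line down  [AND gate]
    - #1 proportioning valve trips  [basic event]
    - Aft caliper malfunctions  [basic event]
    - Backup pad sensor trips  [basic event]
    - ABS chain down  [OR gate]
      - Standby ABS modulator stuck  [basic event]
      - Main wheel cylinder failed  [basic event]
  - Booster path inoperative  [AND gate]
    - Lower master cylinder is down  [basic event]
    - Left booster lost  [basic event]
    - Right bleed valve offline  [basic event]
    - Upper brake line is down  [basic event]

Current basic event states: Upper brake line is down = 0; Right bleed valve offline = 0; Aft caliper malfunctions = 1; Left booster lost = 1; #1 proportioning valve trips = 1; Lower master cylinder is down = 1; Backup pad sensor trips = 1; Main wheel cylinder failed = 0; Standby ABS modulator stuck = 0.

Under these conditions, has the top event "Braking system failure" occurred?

No

ABS chain down [OR]: Standby ABS modulator stuck=not, Main wheel cylinder failed=not → no input occurs → does not occur.
Service line down [AND]: #1 proportioning valve trips=occurs, Aft caliper malfunctions=occurs, Backup pad sensor trips=occurs, ABS chain down=not → not all inputs occur → does not occur.
Booster path inoperative [AND]: Lower master cylinder is down=occurs, Left booster lost=occurs, Right bleed valve offline=not, Upper brake line is down=not → not all inputs occur → does not occur.
Braking system failure [OR]: Service line down=not, Booster path inoperative=not → no input occurs → does not occur.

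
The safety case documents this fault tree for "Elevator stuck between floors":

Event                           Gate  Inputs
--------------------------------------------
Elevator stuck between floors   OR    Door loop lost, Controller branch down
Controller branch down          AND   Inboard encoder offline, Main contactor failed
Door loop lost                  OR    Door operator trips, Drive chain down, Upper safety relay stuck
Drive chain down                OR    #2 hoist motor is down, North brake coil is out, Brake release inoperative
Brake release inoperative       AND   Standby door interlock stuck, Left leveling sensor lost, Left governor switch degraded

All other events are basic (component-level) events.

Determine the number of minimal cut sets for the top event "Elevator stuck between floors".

6

Brake release inoperative [AND]: one cut set from each child combined → 1 × 1 × 1 = 1 cut set(s).
Drive chain down [OR]: union of children's cut sets → 3 cut set(s).
Door loop lost [OR]: union of children's cut sets → 5 cut set(s).
Controller branch down [AND]: one cut set from each child combined → 1 × 1 = 1 cut set(s).
Elevator stuck between floors [OR]: union of children's cut sets → 6 cut set(s).
Minimal cut sets: {Door operator trips}; {#2 hoist motor is down}; {North brake coil is out}; {Left governor switch degraded, Left leveling sensor lost, Standby door interlock stuck}; {Upper safety relay stuck}; {Inboard encoder offline, Main contactor failed}.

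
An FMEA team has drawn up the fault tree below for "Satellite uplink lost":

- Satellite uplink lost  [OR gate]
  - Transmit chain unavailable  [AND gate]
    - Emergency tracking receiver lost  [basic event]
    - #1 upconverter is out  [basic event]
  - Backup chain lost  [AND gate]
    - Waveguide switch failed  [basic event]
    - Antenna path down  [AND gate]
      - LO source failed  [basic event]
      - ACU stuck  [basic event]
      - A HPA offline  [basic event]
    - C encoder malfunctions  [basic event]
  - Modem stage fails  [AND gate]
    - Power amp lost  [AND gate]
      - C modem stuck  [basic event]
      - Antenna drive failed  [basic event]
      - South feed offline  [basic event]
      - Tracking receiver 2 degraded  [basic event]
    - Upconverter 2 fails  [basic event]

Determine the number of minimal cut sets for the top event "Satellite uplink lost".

Transmit chain unavailable [AND]: one cut set from each child combined → 1 × 1 = 1 cut set(s).
Antenna path down [AND]: one cut set from each child combined → 1 × 1 × 1 = 1 cut set(s).
Backup chain lost [AND]: one cut set from each child combined → 1 × 1 × 1 = 1 cut set(s).
Power amp lost [AND]: one cut set from each child combined → 1 × 1 × 1 × 1 = 1 cut set(s).
Modem stage fails [AND]: one cut set from each child combined → 1 × 1 = 1 cut set(s).
Satellite uplink lost [OR]: union of children's cut sets → 3 cut set(s).
Minimal cut sets: {#1 upconverter is out, Emergency tracking receiver lost}; {A HPA offline, ACU stuck, C encoder malfunctions, LO source failed, Waveguide switch failed}; {Antenna drive failed, C modem stuck, South feed offline, Tracking receiver 2 degraded, Upconverter 2 fails}.

3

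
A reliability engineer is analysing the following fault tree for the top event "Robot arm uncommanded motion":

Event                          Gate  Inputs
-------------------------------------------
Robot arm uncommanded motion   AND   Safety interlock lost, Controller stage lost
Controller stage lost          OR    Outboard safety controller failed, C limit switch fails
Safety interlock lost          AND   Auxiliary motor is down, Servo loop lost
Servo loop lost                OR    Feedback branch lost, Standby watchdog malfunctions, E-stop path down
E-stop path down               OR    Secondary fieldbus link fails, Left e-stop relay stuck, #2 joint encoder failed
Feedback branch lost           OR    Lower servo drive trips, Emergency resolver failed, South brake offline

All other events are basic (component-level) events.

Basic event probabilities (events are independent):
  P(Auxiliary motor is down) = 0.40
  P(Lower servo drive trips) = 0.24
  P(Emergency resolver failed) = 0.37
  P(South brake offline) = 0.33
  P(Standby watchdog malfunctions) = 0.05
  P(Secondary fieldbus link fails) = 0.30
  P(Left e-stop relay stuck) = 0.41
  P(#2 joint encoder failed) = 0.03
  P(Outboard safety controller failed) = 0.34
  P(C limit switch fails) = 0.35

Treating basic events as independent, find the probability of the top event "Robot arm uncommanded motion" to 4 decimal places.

P(Feedback branch lost) [OR] = 1 − (1−0.24) × (1−0.37) × (1−0.33) = 0.679204
P(E-stop path down) [OR] = 1 − (1−0.30) × (1−0.41) × (1−0.03) = 0.599390
P(Servo loop lost) [OR] = 1 − (1−0.679204) × (1−0.05) × (1−0.599390) = 0.877912
P(Safety interlock lost) [AND] = 0.40 × 0.877912 = 0.351165
P(Controller stage lost) [OR] = 1 − (1−0.34) × (1−0.35) = 0.571000
P(Robot arm uncommanded motion) [AND] = 0.351165 × 0.571000 = 0.200515
Rounded to 4 decimal places: P(Robot arm uncommanded motion) ≈ 0.2005.

0.2005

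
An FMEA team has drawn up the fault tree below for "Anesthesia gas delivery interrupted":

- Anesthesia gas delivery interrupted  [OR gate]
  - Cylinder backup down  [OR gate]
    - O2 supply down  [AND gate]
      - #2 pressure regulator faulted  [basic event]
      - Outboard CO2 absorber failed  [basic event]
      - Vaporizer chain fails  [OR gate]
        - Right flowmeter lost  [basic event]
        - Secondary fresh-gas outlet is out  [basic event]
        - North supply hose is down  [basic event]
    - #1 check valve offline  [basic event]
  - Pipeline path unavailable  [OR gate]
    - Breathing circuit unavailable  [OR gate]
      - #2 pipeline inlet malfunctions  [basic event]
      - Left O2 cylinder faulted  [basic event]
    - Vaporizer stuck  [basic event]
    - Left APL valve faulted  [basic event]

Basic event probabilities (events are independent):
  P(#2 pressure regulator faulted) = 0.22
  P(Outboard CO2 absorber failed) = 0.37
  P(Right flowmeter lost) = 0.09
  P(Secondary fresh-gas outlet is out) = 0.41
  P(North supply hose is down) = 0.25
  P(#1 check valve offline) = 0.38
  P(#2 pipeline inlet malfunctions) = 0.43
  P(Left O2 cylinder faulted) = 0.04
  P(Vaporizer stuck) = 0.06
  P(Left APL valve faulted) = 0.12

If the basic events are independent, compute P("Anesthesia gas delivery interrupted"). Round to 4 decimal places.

0.7330

P(Vaporizer chain fails) [OR] = 1 − (1−0.09) × (1−0.41) × (1−0.25) = 0.597325
P(O2 supply down) [AND] = 0.22 × 0.37 × 0.597325 = 0.048622
P(Cylinder backup down) [OR] = 1 − (1−0.048622) × (1−0.38) = 0.410146
P(Breathing circuit unavailable) [OR] = 1 − (1−0.43) × (1−0.04) = 0.452800
P(Pipeline path unavailable) [OR] = 1 − (1−0.452800) × (1−0.06) × (1−0.12) = 0.547356
P(Anesthesia gas delivery interrupted) [OR] = 1 − (1−0.410146) × (1−0.547356) = 0.733006
Rounded to 4 decimal places: P(Anesthesia gas delivery interrupted) ≈ 0.7330.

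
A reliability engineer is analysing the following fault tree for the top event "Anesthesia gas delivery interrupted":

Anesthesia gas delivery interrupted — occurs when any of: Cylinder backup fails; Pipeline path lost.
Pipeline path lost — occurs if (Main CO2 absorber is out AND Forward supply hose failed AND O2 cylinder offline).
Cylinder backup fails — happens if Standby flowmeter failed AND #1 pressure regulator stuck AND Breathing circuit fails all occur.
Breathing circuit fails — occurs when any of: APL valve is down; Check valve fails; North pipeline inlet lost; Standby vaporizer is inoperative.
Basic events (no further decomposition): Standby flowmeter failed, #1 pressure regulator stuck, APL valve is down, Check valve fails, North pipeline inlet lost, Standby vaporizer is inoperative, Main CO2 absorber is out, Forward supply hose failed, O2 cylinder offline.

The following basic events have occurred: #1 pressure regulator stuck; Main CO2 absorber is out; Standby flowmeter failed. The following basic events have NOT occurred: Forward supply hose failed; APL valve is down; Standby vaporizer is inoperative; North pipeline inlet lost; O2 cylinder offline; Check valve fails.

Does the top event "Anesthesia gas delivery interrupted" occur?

No

Breathing circuit fails [OR]: APL valve is down=not, Check valve fails=not, North pipeline inlet lost=not, Standby vaporizer is inoperative=not → no input occurs → does not occur.
Cylinder backup fails [AND]: Standby flowmeter failed=occurs, #1 pressure regulator stuck=occurs, Breathing circuit fails=not → not all inputs occur → does not occur.
Pipeline path lost [AND]: Main CO2 absorber is out=occurs, Forward supply hose failed=not, O2 cylinder offline=not → not all inputs occur → does not occur.
Anesthesia gas delivery interrupted [OR]: Cylinder backup fails=not, Pipeline path lost=not → no input occurs → does not occur.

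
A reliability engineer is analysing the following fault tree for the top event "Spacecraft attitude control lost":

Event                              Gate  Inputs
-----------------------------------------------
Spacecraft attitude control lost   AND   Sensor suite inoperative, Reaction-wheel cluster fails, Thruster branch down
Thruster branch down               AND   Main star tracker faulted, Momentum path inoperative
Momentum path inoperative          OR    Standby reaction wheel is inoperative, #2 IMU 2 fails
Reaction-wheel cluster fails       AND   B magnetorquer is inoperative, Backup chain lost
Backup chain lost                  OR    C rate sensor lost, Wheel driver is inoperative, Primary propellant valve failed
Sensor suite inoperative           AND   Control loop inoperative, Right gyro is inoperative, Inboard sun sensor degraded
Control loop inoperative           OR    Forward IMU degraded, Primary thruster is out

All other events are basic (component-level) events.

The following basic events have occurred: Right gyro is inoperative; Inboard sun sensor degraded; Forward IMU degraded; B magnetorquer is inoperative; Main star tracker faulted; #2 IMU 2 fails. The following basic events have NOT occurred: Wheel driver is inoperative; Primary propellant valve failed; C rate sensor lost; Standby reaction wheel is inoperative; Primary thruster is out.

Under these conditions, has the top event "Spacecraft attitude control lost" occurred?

No

Control loop inoperative [OR]: Forward IMU degraded=occurs, Primary thruster is out=not → at least one input occurs → occurs.
Sensor suite inoperative [AND]: Control loop inoperative=occurs, Right gyro is inoperative=occurs, Inboard sun sensor degraded=occurs → all inputs occur → occurs.
Backup chain lost [OR]: C rate sensor lost=not, Wheel driver is inoperative=not, Primary propellant valve failed=not → no input occurs → does not occur.
Reaction-wheel cluster fails [AND]: B magnetorquer is inoperative=occurs, Backup chain lost=not → not all inputs occur → does not occur.
Momentum path inoperative [OR]: Standby reaction wheel is inoperative=not, #2 IMU 2 fails=occurs → at least one input occurs → occurs.
Thruster branch down [AND]: Main star tracker faulted=occurs, Momentum path inoperative=occurs → all inputs occur → occurs.
Spacecraft attitude control lost [AND]: Sensor suite inoperative=occurs, Reaction-wheel cluster fails=not, Thruster branch down=occurs → not all inputs occur → does not occur.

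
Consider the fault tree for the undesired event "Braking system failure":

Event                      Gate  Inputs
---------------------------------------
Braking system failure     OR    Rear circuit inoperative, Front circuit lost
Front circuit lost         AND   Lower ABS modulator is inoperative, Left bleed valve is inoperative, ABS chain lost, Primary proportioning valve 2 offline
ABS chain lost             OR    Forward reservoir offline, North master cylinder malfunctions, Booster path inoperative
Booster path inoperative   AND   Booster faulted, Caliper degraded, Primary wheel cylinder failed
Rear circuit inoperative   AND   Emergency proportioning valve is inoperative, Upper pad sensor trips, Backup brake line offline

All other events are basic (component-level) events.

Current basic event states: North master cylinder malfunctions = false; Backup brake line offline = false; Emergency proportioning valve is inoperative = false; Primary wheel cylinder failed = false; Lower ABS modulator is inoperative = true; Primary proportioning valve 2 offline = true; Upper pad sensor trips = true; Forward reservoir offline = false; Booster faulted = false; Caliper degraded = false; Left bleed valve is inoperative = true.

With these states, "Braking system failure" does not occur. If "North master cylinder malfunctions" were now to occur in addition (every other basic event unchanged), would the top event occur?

Yes

Counterfactual: set "North master cylinder malfunctions" to occurred.
Rear circuit inoperative [AND]: Emergency proportioning valve is inoperative=not, Upper pad sensor trips=occurs, Backup brake line offline=not → not all inputs occur → does not occur.
Booster path inoperative [AND]: Booster faulted=not, Caliper degraded=not, Primary wheel cylinder failed=not → not all inputs occur → does not occur.
ABS chain lost [OR]: Forward reservoir offline=not, North master cylinder malfunctions=occurs, Booster path inoperative=not → at least one input occurs → occurs.
Front circuit lost [AND]: Lower ABS modulator is inoperative=occurs, Left bleed valve is inoperative=occurs, ABS chain lost=occurs, Primary proportioning valve 2 offline=occurs → all inputs occur → occurs.
Braking system failure [OR]: Rear circuit inoperative=not, Front circuit lost=occurs → at least one input occurs → occurs.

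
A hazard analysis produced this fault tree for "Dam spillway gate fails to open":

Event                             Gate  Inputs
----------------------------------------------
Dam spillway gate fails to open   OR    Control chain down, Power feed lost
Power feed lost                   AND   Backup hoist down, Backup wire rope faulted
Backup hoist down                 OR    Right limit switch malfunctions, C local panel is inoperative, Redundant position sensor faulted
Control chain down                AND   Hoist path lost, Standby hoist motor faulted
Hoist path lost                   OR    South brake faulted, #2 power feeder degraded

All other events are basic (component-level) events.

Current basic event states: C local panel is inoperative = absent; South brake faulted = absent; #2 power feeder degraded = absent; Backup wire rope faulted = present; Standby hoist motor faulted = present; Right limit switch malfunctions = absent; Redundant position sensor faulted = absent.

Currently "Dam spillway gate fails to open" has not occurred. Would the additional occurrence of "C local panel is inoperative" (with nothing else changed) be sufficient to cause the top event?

Counterfactual: set "C local panel is inoperative" to occurred.
Hoist path lost [OR]: South brake faulted=not, #2 power feeder degraded=not → no input occurs → does not occur.
Control chain down [AND]: Hoist path lost=not, Standby hoist motor faulted=occurs → not all inputs occur → does not occur.
Backup hoist down [OR]: Right limit switch malfunctions=not, C local panel is inoperative=occurs, Redundant position sensor faulted=not → at least one input occurs → occurs.
Power feed lost [AND]: Backup hoist down=occurs, Backup wire rope faulted=occurs → all inputs occur → occurs.
Dam spillway gate fails to open [OR]: Control chain down=not, Power feed lost=occurs → at least one input occurs → occurs.

Yes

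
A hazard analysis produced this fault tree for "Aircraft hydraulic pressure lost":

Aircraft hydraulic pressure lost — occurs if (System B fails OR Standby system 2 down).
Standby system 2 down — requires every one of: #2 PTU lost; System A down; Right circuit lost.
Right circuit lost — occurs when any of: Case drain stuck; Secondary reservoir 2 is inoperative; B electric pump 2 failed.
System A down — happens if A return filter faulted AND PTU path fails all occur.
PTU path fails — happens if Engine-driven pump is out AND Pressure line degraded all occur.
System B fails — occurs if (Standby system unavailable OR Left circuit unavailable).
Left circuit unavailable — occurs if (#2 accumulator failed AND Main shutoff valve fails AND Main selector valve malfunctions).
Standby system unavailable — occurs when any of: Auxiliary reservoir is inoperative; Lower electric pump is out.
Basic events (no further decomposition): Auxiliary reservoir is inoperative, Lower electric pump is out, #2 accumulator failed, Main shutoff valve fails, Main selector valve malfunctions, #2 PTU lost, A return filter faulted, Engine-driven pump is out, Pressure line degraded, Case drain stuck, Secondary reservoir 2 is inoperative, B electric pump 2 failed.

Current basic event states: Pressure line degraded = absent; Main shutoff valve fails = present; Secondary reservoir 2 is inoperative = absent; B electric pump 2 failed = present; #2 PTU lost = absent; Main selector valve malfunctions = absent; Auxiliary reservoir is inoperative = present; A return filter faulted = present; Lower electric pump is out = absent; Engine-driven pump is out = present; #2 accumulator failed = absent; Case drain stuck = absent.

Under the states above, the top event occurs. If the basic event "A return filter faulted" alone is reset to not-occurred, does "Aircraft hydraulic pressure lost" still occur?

Counterfactual: set "A return filter faulted" to not occurred.
Standby system unavailable [OR]: Auxiliary reservoir is inoperative=occurs, Lower electric pump is out=not → at least one input occurs → occurs.
Left circuit unavailable [AND]: #2 accumulator failed=not, Main shutoff valve fails=occurs, Main selector valve malfunctions=not → not all inputs occur → does not occur.
System B fails [OR]: Standby system unavailable=occurs, Left circuit unavailable=not → at least one input occurs → occurs.
PTU path fails [AND]: Engine-driven pump is out=occurs, Pressure line degraded=not → not all inputs occur → does not occur.
System A down [AND]: A return filter faulted=not, PTU path fails=not → not all inputs occur → does not occur.
Right circuit lost [OR]: Case drain stuck=not, Secondary reservoir 2 is inoperative=not, B electric pump 2 failed=occurs → at least one input occurs → occurs.
Standby system 2 down [AND]: #2 PTU lost=not, System A down=not, Right circuit lost=occurs → not all inputs occur → does not occur.
Aircraft hydraulic pressure lost [OR]: System B fails=occurs, Standby system 2 down=not → at least one input occurs → occurs.

Yes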